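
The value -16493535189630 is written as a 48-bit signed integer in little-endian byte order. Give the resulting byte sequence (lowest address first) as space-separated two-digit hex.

82 A5 B1 CC FF F0

Two's complement of -16493535189630 in 48 bits: 16493535189630 = 0x0F00334E5A7E; invert → 0xF0FFCCB1A581; add 1 → 0xF0FFCCB1A582.
Split into bytes (most-significant first): F0 FF CC B1 A5 82.
Little-endian: lowest address holds the least-significant byte.
So at ascending addresses the bytes are 82 A5 B1 CC FF F0.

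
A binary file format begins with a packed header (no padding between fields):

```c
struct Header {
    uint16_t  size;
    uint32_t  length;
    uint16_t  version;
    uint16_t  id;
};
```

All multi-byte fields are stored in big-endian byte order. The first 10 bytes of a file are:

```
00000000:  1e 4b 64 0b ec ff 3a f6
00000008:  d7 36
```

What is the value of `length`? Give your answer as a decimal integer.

1678503167

`length` follows `size` (2 bytes), so it starts at byte offset 2 and occupies 4 bytes.
Bytes at offsets 2..5: 64 0B EC FF.
In big-endian order the high byte comes first in memory.
The bytes are already most-significant first: 0x640BECFF.
0x640BECFF = 1678503167.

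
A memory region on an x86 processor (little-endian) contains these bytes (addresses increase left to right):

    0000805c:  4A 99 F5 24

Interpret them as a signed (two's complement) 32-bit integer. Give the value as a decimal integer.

620075338

In little-endian order the low byte comes first in memory.
Reassemble most-significant byte first: 24 F5 99 4A → 0x24F5994A.
0x24F5994A = 620075338.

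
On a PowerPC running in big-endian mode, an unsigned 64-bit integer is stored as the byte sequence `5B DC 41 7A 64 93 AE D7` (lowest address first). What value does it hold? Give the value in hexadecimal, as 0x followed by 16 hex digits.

Big-endian: lowest address holds the most-significant byte.
The bytes are already most-significant first: 0x5BDC417A6493AED7.

0x5BDC417A6493AED7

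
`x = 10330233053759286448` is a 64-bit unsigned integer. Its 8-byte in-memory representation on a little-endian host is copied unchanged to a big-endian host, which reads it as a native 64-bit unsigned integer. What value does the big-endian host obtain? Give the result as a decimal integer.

12694611610599971983

10330233053759286448 in 64-bit hexadecimal is 0x8F5C5C3B00522CB0.
Stored little-endian, the bytes at ascending addresses are B0 2C 52 00 3B 5C 5C 8F.
Read back as big-endian, the last byte is least significant, giving 0xB02C52003B5C5C8F.
0xB02C52003B5C5C8F = 12694611610599971983.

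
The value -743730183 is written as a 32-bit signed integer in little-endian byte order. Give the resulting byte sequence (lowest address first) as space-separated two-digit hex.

Two's complement of -743730183 in 32 bits: 743730183 = 0x2C546C07; invert → 0xD3AB93F8; add 1 → 0xD3AB93F9.
Split into bytes (most-significant first): D3 AB 93 F9.
In little-endian order the low byte comes first in memory.
So at ascending addresses the bytes are F9 93 AB D3.

F9 93 AB D3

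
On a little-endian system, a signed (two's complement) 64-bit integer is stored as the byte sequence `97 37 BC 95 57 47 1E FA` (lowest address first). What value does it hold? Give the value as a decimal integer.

-423822873426380905

In little-endian order the low byte comes first in memory.
Reassemble most-significant byte first: FA 1E 47 57 95 BC 37 97 → 0xFA1E475795BC3797.
Top bit is set, so as a signed 64-bit value this is 0xFA1E475795BC3797 − 2^64 = -423822873426380905.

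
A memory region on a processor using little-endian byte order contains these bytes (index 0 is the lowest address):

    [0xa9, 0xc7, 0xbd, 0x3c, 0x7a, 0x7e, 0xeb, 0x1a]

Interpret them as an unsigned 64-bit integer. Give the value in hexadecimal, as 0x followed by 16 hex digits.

In little-endian order the low byte comes first in memory.
Reassemble most-significant byte first: 1A EB 7E 7A 3C BD C7 A9 → 0x1AEB7E7A3CBDC7A9.

0x1AEB7E7A3CBDC7A9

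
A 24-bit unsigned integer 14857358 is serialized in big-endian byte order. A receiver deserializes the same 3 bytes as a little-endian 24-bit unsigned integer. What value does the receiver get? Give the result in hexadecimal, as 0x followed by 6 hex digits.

14857358 in 24-bit hexadecimal is 0xE2B48E.
Stored big-endian, the bytes at ascending addresses are E2 B4 8E.
Read back as little-endian, the first byte is least significant, giving 0x8EB4E2.

0x8EB4E2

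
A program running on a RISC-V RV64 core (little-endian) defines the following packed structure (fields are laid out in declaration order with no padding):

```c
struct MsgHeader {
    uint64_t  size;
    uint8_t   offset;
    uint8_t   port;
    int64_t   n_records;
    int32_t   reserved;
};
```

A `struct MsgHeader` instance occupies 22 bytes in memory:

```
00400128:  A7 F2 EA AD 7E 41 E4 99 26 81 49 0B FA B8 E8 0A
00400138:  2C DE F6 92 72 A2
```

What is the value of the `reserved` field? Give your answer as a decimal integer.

`reserved` follows `size` (8 B), `offset` (1 B), `port` (1 B), `n_records` (8 B), so it starts at offset 8 + 1 + 1 + 8 = 18 and occupies 4 bytes.
Bytes at offsets 18..21: F6 92 72 A2.
Little-endian stores the least-significant byte at the lowest address.
Reassemble most-significant byte first: A2 72 92 F6 → 0xA27292F6.
Top bit is set, so as a signed 32-bit value this is 0xA27292F6 − 2^32 = -1569549578.

-1569549578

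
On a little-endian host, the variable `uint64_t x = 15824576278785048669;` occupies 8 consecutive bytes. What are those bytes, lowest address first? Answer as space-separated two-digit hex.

5D 40 0E 8A 48 30 9C DB

15824576278785048669 in hexadecimal, padded to 64 bits, is 0xDB9C30488A0E405D.
Split into bytes (most-significant first): DB 9C 30 48 8A 0E 40 5D.
Little-endian stores the least-significant byte at the lowest address.
So at ascending addresses the bytes are 5D 40 0E 8A 48 30 9C DB.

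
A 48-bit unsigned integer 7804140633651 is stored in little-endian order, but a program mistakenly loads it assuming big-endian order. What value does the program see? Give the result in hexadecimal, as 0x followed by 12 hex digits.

7804140633651 in 48-bit hexadecimal is 0x07190B07BE33.
Stored little-endian, the bytes at ascending addresses are 33 BE 07 0B 19 07.
Read back as big-endian, the last byte is least significant, giving 0x33BE070B1907.

0x33BE070B1907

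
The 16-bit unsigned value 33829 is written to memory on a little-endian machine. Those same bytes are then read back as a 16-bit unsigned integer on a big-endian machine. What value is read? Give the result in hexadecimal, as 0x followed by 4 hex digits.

0x2584

33829 in 16-bit hexadecimal is 0x8425.
Stored little-endian, the bytes at ascending addresses are 25 84.
Read back as big-endian, the last byte is least significant, giving 0x2584.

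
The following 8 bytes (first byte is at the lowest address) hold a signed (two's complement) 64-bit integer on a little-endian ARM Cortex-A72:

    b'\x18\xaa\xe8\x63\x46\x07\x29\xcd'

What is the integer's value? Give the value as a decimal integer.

In little-endian order the low byte comes first in memory.
Reassemble most-significant byte first: CD 29 07 46 63 E8 AA 18 → 0xCD29074663E8AA18.
Top bit is set, so as a signed 64-bit value this is 0xCD29074663E8AA18 − 2^64 = -3663388822983890408.

-3663388822983890408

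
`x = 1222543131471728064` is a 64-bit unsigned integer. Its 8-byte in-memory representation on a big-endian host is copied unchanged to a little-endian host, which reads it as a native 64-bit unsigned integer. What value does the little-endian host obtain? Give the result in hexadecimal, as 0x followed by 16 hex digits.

0xC04DF7318058F710

1222543131471728064 in 64-bit hexadecimal is 0x10F7588031F74DC0.
Stored big-endian, the bytes at ascending addresses are 10 F7 58 80 31 F7 4D C0.
Read back as little-endian, the first byte is least significant, giving 0xC04DF7318058F710.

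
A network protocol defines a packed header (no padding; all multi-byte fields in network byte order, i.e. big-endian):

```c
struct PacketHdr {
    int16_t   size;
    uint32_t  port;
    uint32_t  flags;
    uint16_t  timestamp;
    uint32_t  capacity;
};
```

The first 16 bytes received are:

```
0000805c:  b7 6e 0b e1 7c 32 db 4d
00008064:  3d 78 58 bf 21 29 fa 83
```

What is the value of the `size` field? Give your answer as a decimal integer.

-18578

`size` is the first field, at byte offset 0, occupying 2 bytes.
Bytes at offsets 0..1: B7 6E.
Big-endian: lowest address holds the most-significant byte.
The bytes are already most-significant first: 0xB76E.
Top bit is set, so as a signed 16-bit value this is 0xB76E − 2^16 = -18578.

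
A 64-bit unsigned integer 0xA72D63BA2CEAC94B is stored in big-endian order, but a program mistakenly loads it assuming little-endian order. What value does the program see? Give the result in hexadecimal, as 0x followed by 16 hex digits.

Stored big-endian, the bytes at ascending addresses are A7 2D 63 BA 2C EA C9 4B.
Read back as little-endian, the first byte is least significant, giving 0x4BC9EA2CBA632DA7.

0x4BC9EA2CBA632DA7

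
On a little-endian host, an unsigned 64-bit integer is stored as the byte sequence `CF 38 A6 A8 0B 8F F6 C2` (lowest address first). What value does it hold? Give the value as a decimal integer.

14048573367865718991

Little-endian stores the least-significant byte at the lowest address.
Reassemble most-significant byte first: C2 F6 8F 0B A8 A6 38 CF → 0xC2F68F0BA8A638CF.
0xC2F68F0BA8A638CF = 14048573367865718991.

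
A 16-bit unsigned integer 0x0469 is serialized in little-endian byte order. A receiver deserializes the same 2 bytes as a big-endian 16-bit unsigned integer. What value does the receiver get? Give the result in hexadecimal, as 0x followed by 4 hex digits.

Stored little-endian, the bytes at ascending addresses are 69 04.
Read back as big-endian, the last byte is least significant, giving 0x6904.

0x6904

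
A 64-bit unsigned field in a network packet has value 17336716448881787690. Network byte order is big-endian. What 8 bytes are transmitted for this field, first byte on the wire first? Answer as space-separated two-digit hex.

17336716448881787690 in hexadecimal, padded to 64 bits, is 0xF09863C1A345432A.
Split into bytes (most-significant first): F0 98 63 C1 A3 45 43 2A.
Big-endian: lowest address holds the most-significant byte.
So the memory order matches the most-significant-first order: F0 98 63 C1 A3 45 43 2A.

F0 98 63 C1 A3 45 43 2A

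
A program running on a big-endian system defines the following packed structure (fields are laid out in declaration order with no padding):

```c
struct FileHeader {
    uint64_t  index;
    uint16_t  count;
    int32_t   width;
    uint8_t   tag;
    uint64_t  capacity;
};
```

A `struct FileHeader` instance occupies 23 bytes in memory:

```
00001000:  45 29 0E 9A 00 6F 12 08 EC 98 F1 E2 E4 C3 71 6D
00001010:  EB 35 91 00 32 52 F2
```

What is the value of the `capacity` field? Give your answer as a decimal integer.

`capacity` follows `index` (8 B), `count` (2 B), `width` (4 B), `tag` (1 B), so it starts at offset 8 + 2 + 4 + 1 = 15 and occupies 8 bytes.
Bytes at offsets 15..22: 6D EB 35 91 00 32 52 F2.
In big-endian order the high byte comes first in memory.
The bytes are already most-significant first: 0x6DEB3591003252F2.
0x6DEB3591003252F2 = 7920483266550977266.

7920483266550977266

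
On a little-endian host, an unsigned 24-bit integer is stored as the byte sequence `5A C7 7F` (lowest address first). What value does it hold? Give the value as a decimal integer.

In little-endian order the low byte comes first in memory.
Reassemble most-significant byte first: 7F C7 5A → 0x7FC75A.
0x7FC75A = 8374106.

8374106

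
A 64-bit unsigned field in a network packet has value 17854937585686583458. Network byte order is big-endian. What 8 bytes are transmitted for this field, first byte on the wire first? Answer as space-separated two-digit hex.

17854937585686583458 in hexadecimal, padded to 64 bits, is 0xF7C97B22799E98A2.
Split into bytes (most-significant first): F7 C9 7B 22 79 9E 98 A2.
Big-endian: lowest address holds the most-significant byte.
So the memory order matches the most-significant-first order: F7 C9 7B 22 79 9E 98 A2.

F7 C9 7B 22 79 9E 98 A2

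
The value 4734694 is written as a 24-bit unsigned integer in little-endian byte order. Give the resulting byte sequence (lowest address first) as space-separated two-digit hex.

4734694 in hexadecimal, padded to 24 bits, is 0x483EE6.
Split into bytes (most-significant first): 48 3E E6.
Little-endian stores the least-significant byte at the lowest address.
So at ascending addresses the bytes are E6 3E 48.

E6 3E 48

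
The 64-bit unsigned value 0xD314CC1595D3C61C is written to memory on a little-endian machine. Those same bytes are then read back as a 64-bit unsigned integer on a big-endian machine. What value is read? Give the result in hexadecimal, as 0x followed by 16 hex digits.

0x1CC6D39515CC14D3

Stored little-endian, the bytes at ascending addresses are 1C C6 D3 95 15 CC 14 D3.
Read back as big-endian, the last byte is least significant, giving 0x1CC6D39515CC14D3.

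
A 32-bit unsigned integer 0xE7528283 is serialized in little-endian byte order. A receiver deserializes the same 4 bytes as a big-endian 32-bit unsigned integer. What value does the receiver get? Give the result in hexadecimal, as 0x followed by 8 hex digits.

Stored little-endian, the bytes at ascending addresses are 83 82 52 E7.
Read back as big-endian, the last byte is least significant, giving 0x838252E7.

0x838252E7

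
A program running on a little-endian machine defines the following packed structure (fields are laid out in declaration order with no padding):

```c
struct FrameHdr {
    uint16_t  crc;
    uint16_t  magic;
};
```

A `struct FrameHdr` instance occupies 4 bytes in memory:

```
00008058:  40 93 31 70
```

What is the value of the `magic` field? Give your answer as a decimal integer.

28721

`magic` follows `crc` (2 bytes), so it starts at byte offset 2 and occupies 2 bytes.
Bytes at offsets 2..3: 31 70.
In little-endian order the low byte comes first in memory.
Reassemble most-significant byte first: 70 31 → 0x7031.
0x7031 = 28721.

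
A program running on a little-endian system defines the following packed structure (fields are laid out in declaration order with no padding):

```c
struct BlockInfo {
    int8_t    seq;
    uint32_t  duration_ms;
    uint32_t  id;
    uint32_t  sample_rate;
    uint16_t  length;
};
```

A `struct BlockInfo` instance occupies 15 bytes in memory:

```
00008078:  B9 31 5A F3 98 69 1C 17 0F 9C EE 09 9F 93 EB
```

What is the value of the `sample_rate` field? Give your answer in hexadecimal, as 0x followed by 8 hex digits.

0x9F09EE9C

`sample_rate` follows `seq` (1 B), `duration_ms` (4 B), `id` (4 B), so it starts at offset 1 + 4 + 4 = 9 and occupies 4 bytes.
Bytes at offsets 9..12: 9C EE 09 9F.
Little-endian: lowest address holds the least-significant byte.
Reassemble most-significant byte first: 9F 09 EE 9C → 0x9F09EE9C.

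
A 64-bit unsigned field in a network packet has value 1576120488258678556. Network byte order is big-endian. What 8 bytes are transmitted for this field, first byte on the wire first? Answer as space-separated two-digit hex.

1576120488258678556 in hexadecimal, padded to 64 bits, is 0x15DF813BC1DFAF1C.
Split into bytes (most-significant first): 15 DF 81 3B C1 DF AF 1C.
Big-endian: lowest address holds the most-significant byte.
So the memory order matches the most-significant-first order: 15 DF 81 3B C1 DF AF 1C.

15 DF 81 3B C1 DF AF 1C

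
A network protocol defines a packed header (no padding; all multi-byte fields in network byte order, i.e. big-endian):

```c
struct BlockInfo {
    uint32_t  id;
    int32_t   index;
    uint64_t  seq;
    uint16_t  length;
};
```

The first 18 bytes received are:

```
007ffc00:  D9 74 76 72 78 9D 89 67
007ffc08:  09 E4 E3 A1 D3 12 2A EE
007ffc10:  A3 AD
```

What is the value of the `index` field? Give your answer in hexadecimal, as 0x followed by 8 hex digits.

`index` follows `id` (4 bytes), so it starts at byte offset 4 and occupies 4 bytes.
Bytes at offsets 4..7: 78 9D 89 67.
In big-endian order the high byte comes first in memory.
The bytes are already most-significant first: 0x789D8967.

0x789D8967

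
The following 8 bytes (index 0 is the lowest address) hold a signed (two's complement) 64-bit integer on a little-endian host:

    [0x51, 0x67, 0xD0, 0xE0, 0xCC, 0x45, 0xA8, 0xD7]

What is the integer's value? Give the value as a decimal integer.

-2906996813220255919

In little-endian order the low byte comes first in memory.
Reassemble most-significant byte first: D7 A8 45 CC E0 D0 67 51 → 0xD7A845CCE0D06751.
Top bit is set, so as a signed 64-bit value this is 0xD7A845CCE0D06751 − 2^64 = -2906996813220255919.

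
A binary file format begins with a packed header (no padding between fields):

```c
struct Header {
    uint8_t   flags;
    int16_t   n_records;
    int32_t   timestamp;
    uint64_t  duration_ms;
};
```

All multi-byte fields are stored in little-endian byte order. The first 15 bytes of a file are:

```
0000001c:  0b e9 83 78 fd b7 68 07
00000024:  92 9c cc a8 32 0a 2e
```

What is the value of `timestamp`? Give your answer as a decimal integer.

`timestamp` follows `flags` (1 B), `n_records` (2 B), so it starts at offset 1 + 2 = 3 and occupies 4 bytes.
Bytes at offsets 3..6: 78 FD B7 68.
Little-endian: lowest address holds the least-significant byte.
Reassemble most-significant byte first: 68 B7 FD 78 → 0x68B7FD78.
0x68B7FD78 = 1756888440.

1756888440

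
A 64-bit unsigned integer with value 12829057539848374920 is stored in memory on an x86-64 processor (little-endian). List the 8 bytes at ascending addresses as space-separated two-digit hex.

88 8A B5 79 DC F7 09 B2

12829057539848374920 in hexadecimal, padded to 64 bits, is 0xB209F7DC79B58A88.
Split into bytes (most-significant first): B2 09 F7 DC 79 B5 8A 88.
Little-endian stores the least-significant byte at the lowest address.
So at ascending addresses the bytes are 88 8A B5 79 DC F7 09 B2.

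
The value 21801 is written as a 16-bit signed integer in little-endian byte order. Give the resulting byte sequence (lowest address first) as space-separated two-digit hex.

21801 in hexadecimal, padded to 16 bits, is 0x5529.
Split into bytes (most-significant first): 55 29.
Little-endian: lowest address holds the least-significant byte.
So at ascending addresses the bytes are 29 55.

29 55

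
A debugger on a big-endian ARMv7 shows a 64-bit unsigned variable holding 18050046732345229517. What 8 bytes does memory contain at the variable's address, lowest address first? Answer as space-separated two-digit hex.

18050046732345229517 in hexadecimal, padded to 64 bits, is 0xFA7EA5DEACA340CD.
Split into bytes (most-significant first): FA 7E A5 DE AC A3 40 CD.
In big-endian order the high byte comes first in memory.
So the memory order matches the most-significant-first order: FA 7E A5 DE AC A3 40 CD.

FA 7E A5 DE AC A3 40 CD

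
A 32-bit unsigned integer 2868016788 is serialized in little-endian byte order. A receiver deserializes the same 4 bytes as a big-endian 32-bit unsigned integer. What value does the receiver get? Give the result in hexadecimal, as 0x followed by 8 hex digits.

0x9476F2AA

2868016788 in 32-bit hexadecimal is 0xAAF27694.
Stored little-endian, the bytes at ascending addresses are 94 76 F2 AA.
Read back as big-endian, the last byte is least significant, giving 0x9476F2AA.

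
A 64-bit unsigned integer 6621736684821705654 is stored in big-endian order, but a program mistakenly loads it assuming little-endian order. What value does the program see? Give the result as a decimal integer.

6621736684821705654 in 64-bit hexadecimal is 0x5BE5226E6EF873B6.
Stored big-endian, the bytes at ascending addresses are 5B E5 22 6E 6E F8 73 B6.
Read back as little-endian, the first byte is least significant, giving 0xB673F86E6E22E55B.
0xB673F86E6E22E55B = 13147124890402481499.

13147124890402481499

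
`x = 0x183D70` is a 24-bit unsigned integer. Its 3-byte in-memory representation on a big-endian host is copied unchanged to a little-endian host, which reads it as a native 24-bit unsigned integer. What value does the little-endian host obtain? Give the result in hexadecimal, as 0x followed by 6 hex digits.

0x703D18

Stored big-endian, the bytes at ascending addresses are 18 3D 70.
Read back as little-endian, the first byte is least significant, giving 0x703D18.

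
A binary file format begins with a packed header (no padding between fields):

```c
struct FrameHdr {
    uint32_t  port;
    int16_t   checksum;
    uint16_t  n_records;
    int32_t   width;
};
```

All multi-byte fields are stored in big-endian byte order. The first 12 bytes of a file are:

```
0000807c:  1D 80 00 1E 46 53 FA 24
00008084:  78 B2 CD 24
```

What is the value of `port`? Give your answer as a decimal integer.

494927902

`port` is the first field, at byte offset 0, occupying 4 bytes.
Bytes at offsets 0..3: 1D 80 00 1E.
In big-endian order the high byte comes first in memory.
The bytes are already most-significant first: 0x1D80001E.
0x1D80001E = 494927902.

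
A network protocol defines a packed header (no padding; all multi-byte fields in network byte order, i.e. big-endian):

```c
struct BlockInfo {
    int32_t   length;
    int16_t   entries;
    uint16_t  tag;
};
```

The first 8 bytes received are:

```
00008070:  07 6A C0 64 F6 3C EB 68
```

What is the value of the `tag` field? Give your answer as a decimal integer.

60264

`tag` follows `length` (4 B), `entries` (2 B), so it starts at offset 4 + 2 = 6 and occupies 2 bytes.
Bytes at offsets 6..7: EB 68.
Big-endian: lowest address holds the most-significant byte.
The bytes are already most-significant first: 0xEB68.
0xEB68 = 60264.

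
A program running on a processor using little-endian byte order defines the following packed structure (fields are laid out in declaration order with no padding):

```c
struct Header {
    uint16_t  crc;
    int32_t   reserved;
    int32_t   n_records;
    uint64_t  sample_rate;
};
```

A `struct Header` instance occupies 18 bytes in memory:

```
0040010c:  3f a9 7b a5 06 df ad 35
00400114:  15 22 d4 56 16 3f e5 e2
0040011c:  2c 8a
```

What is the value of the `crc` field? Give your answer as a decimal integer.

`crc` is the first field, at byte offset 0, occupying 2 bytes.
Bytes at offsets 0..1: 3F A9.
Little-endian stores the least-significant byte at the lowest address.
Reassemble most-significant byte first: A9 3F → 0xA93F.
0xA93F = 43327.

43327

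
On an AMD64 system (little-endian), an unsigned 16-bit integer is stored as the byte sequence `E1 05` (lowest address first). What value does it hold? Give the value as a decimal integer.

1505

Little-endian stores the least-significant byte at the lowest address.
Reassemble most-significant byte first: 05 E1 → 0x05E1.
0x05E1 = 1505.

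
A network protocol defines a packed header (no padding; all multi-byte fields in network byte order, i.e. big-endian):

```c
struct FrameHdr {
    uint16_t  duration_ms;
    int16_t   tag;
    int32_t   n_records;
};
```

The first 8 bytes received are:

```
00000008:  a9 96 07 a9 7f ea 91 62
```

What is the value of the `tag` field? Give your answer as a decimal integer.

1961

`tag` follows `duration_ms` (2 bytes), so it starts at byte offset 2 and occupies 2 bytes.
Bytes at offsets 2..3: 07 A9.
Big-endian stores the most-significant byte at the lowest address.
The bytes are already most-significant first: 0x07A9.
0x07A9 = 1961.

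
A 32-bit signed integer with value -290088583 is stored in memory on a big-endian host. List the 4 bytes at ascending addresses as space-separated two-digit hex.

EE B5 99 79

Two's complement of -290088583 in 32 bits: 290088583 = 0x114A6687; invert → 0xEEB59978; add 1 → 0xEEB59979.
Split into bytes (most-significant first): EE B5 99 79.
Big-endian stores the most-significant byte at the lowest address.
So the memory order matches the most-significant-first order: EE B5 99 79.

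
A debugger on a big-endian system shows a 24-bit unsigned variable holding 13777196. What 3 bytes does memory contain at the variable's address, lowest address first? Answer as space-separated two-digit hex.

D2 39 2C

13777196 in hexadecimal, padded to 24 bits, is 0xD2392C.
Split into bytes (most-significant first): D2 39 2C.
In big-endian order the high byte comes first in memory.
So the memory order matches the most-significant-first order: D2 39 2C.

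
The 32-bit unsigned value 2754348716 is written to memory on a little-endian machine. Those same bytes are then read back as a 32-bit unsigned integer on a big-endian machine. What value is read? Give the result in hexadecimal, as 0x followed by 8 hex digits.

2754348716 in 32-bit hexadecimal is 0xA42C06AC.
Stored little-endian, the bytes at ascending addresses are AC 06 2C A4.
Read back as big-endian, the last byte is least significant, giving 0xAC062CA4.

0xAC062CA4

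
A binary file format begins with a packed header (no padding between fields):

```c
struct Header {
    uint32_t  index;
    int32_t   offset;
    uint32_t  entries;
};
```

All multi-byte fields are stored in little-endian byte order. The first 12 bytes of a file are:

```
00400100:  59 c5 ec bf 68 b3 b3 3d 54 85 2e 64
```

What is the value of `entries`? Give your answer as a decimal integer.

1680770388

`entries` follows `index` (4 B), `offset` (4 B), so it starts at offset 4 + 4 = 8 and occupies 4 bytes.
Bytes at offsets 8..11: 54 85 2E 64.
In little-endian order the low byte comes first in memory.
Reassemble most-significant byte first: 64 2E 85 54 → 0x642E8554.
0x642E8554 = 1680770388.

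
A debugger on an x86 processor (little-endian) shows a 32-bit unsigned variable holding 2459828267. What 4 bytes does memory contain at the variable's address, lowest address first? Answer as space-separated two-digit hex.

2B 00 9E 92

2459828267 in hexadecimal, padded to 32 bits, is 0x929E002B.
Split into bytes (most-significant first): 92 9E 00 2B.
In little-endian order the low byte comes first in memory.
So at ascending addresses the bytes are 2B 00 9E 92.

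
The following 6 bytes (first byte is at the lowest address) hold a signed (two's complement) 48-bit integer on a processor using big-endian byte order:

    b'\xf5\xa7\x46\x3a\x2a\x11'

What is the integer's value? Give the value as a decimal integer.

Big-endian: lowest address holds the most-significant byte.
The bytes are already most-significant first: 0xF5A7463A2A11.
Top bit is set, so as a signed 48-bit value this is 0xF5A7463A2A11 − 2^48 = -11376190150127.

-11376190150127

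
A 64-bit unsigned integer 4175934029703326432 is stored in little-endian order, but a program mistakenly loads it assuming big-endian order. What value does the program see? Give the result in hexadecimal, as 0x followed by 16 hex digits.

0xE0AAEEFDDFE5F339

4175934029703326432 in 64-bit hexadecimal is 0x39F3E5DFFDEEAAE0.
Stored little-endian, the bytes at ascending addresses are E0 AA EE FD DF E5 F3 39.
Read back as big-endian, the last byte is least significant, giving 0xE0AAEEFDDFE5F339.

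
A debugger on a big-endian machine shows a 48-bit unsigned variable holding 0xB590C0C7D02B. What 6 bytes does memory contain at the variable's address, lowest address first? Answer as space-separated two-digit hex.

B5 90 C0 C7 D0 2B

Split into bytes (most-significant first): B5 90 C0 C7 D0 2B.
Big-endian stores the most-significant byte at the lowest address.
So the memory order matches the most-significant-first order: B5 90 C0 C7 D0 2B.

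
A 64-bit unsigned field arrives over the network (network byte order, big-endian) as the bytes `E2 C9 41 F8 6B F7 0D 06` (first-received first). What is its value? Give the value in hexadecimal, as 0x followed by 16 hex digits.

Big-endian: lowest address holds the most-significant byte.
The bytes are already most-significant first: 0xE2C941F86BF70D06.

0xE2C941F86BF70D06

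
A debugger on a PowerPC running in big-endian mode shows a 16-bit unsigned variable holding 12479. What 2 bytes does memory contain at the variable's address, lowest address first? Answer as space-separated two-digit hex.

30 BF

12479 in hexadecimal, padded to 16 bits, is 0x30BF.
Split into bytes (most-significant first): 30 BF.
Big-endian stores the most-significant byte at the lowest address.
So the memory order matches the most-significant-first order: 30 BF.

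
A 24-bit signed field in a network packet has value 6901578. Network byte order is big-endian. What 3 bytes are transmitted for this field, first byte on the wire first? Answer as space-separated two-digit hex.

6901578 in hexadecimal, padded to 24 bits, is 0x694F4A.
Split into bytes (most-significant first): 69 4F 4A.
In big-endian order the high byte comes first in memory.
So the memory order matches the most-significant-first order: 69 4F 4A.

69 4F 4A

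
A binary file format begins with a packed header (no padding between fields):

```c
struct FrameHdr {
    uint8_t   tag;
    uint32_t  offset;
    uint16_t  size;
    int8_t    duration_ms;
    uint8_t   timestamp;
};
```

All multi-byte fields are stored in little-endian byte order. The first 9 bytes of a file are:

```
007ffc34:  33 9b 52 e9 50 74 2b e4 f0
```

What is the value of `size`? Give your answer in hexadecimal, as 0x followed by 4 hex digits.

0x2B74

`size` follows `tag` (1 B), `offset` (4 B), so it starts at offset 1 + 4 = 5 and occupies 2 bytes.
Bytes at offsets 5..6: 74 2B.
Little-endian stores the least-significant byte at the lowest address.
Reassemble most-significant byte first: 2B 74 → 0x2B74.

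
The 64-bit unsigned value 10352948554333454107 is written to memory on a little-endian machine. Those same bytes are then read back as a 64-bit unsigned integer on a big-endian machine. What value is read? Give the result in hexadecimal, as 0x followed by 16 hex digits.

10352948554333454107 in 64-bit hexadecimal is 0x8FAD0FDB9EF07F1B.
Stored little-endian, the bytes at ascending addresses are 1B 7F F0 9E DB 0F AD 8F.
Read back as big-endian, the last byte is least significant, giving 0x1B7FF09EDB0FAD8F.

0x1B7FF09EDB0FAD8F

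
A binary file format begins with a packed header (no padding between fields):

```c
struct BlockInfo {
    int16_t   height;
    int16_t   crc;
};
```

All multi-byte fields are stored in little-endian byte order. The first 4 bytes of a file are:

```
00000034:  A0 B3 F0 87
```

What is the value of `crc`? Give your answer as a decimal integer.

-30736

`crc` follows `height` (2 bytes), so it starts at byte offset 2 and occupies 2 bytes.
Bytes at offsets 2..3: F0 87.
In little-endian order the low byte comes first in memory.
Reassemble most-significant byte first: 87 F0 → 0x87F0.
Top bit is set, so as a signed 16-bit value this is 0x87F0 − 2^16 = -30736.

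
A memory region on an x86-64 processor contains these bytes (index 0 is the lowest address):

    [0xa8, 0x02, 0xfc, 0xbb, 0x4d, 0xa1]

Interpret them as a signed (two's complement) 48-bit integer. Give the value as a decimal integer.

In little-endian order the low byte comes first in memory.
Reassemble most-significant byte first: A1 4D BB FC 02 A8 → 0xA14DBBFC02A8.
Top bit is set, so as a signed 48-bit value this is 0xA14DBBFC02A8 − 2^48 = -104119738301784.

-104119738301784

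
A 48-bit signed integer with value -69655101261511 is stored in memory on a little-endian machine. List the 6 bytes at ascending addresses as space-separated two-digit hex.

39 B9 6E 28 A6 C0

Two's complement of -69655101261511 in 48 bits: 69655101261511 = 0x3F59D79146C7; invert → 0xC0A6286EB938; add 1 → 0xC0A6286EB939.
Split into bytes (most-significant first): C0 A6 28 6E B9 39.
Little-endian: lowest address holds the least-significant byte.
So at ascending addresses the bytes are 39 B9 6E 28 A6 C0.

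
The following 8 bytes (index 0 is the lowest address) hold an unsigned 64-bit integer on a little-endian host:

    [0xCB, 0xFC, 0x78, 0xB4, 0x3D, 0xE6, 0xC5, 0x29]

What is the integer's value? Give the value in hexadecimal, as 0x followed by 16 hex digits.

Little-endian: lowest address holds the least-significant byte.
Reassemble most-significant byte first: 29 C5 E6 3D B4 78 FC CB → 0x29C5E63DB478FCCB.

0x29C5E63DB478FCCB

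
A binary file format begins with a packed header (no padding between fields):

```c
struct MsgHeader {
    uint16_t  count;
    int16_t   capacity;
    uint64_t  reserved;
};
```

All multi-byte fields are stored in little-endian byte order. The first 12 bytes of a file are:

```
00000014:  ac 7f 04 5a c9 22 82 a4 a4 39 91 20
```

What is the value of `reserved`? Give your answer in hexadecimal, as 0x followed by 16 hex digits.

`reserved` follows `count` (2 B), `capacity` (2 B), so it starts at offset 2 + 2 = 4 and occupies 8 bytes.
Bytes at offsets 4..11: C9 22 82 A4 A4 39 91 20.
Little-endian stores the least-significant byte at the lowest address.
Reassemble most-significant byte first: 20 91 39 A4 A4 82 22 C9 → 0x209139A4A48222C9.

0x209139A4A48222C9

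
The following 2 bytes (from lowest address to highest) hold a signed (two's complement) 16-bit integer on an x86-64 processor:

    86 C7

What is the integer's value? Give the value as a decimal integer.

In little-endian order the low byte comes first in memory.
Reassemble most-significant byte first: C7 86 → 0xC786.
Top bit is set, so as a signed 16-bit value this is 0xC786 − 2^16 = -14458.

-14458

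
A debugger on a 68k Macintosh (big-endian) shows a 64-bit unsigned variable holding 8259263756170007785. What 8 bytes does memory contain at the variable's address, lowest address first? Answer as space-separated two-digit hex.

72 9E CC A0 74 C5 94 E9

8259263756170007785 in hexadecimal, padded to 64 bits, is 0x729ECCA074C594E9.
Split into bytes (most-significant first): 72 9E CC A0 74 C5 94 E9.
Big-endian stores the most-significant byte at the lowest address.
So the memory order matches the most-significant-first order: 72 9E CC A0 74 C5 94 E9.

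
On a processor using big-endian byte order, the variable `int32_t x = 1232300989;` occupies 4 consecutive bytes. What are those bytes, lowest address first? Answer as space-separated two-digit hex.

49 73 6B BD

1232300989 in hexadecimal, padded to 32 bits, is 0x49736BBD.
Split into bytes (most-significant first): 49 73 6B BD.
Big-endian: lowest address holds the most-significant byte.
So the memory order matches the most-significant-first order: 49 73 6B BD.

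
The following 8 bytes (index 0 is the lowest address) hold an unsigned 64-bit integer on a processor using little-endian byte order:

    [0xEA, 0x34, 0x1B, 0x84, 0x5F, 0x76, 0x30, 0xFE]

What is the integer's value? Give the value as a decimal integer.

Little-endian stores the least-significant byte at the lowest address.
Reassemble most-significant byte first: FE 30 76 5F 84 1B 34 EA → 0xFE30765F841B34EA.
0xFE30765F841B34EA = 18316269837126153450.

18316269837126153450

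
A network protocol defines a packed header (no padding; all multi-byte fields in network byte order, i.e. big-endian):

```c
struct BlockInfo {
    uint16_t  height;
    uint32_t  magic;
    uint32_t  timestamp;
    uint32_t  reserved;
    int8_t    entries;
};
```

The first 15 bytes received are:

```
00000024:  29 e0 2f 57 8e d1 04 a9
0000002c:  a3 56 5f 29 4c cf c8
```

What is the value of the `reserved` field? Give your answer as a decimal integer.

1596542159

`reserved` follows `height` (2 B), `magic` (4 B), `timestamp` (4 B), so it starts at offset 2 + 4 + 4 = 10 and occupies 4 bytes.
Bytes at offsets 10..13: 5F 29 4C CF.
In big-endian order the high byte comes first in memory.
The bytes are already most-significant first: 0x5F294CCF.
0x5F294CCF = 1596542159.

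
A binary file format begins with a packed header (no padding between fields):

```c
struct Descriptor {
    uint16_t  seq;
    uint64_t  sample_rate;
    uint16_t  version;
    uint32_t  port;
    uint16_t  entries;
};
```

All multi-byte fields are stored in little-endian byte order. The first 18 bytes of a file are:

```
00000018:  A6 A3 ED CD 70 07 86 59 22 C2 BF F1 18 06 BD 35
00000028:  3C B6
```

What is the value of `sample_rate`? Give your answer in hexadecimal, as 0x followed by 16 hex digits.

`sample_rate` follows `seq` (2 bytes), so it starts at byte offset 2 and occupies 8 bytes.
Bytes at offsets 2..9: ED CD 70 07 86 59 22 C2.
Little-endian: lowest address holds the least-significant byte.
Reassemble most-significant byte first: C2 22 59 86 07 70 CD ED → 0xC22259860770CDED.

0xC22259860770CDED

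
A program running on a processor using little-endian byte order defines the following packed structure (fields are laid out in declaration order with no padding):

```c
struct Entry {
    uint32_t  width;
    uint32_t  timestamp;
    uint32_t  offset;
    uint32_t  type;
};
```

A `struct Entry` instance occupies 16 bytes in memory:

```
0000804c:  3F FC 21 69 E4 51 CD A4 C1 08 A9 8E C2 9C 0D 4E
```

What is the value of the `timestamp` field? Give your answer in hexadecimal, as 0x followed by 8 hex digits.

0xA4CD51E4

`timestamp` follows `width` (4 bytes), so it starts at byte offset 4 and occupies 4 bytes.
Bytes at offsets 4..7: E4 51 CD A4.
In little-endian order the low byte comes first in memory.
Reassemble most-significant byte first: A4 CD 51 E4 → 0xA4CD51E4.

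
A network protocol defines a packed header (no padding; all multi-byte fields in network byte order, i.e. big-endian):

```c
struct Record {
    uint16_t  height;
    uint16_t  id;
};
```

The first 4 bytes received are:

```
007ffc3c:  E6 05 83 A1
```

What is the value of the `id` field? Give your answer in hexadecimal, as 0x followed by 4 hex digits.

`id` follows `height` (2 bytes), so it starts at byte offset 2 and occupies 2 bytes.
Bytes at offsets 2..3: 83 A1.
Big-endian stores the most-significant byte at the lowest address.
The bytes are already most-significant first: 0x83A1.

0x83A1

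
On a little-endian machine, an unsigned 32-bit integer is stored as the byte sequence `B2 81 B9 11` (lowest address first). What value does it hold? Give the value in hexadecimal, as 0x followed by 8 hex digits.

Little-endian: lowest address holds the least-significant byte.
Reassemble most-significant byte first: 11 B9 81 B2 → 0x11B981B2.

0x11B981B2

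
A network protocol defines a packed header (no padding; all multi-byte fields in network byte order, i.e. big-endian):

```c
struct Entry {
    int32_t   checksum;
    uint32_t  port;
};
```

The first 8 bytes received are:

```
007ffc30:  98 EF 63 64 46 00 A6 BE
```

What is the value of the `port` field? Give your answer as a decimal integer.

1174447806

`port` follows `checksum` (4 bytes), so it starts at byte offset 4 and occupies 4 bytes.
Bytes at offsets 4..7: 46 00 A6 BE.
In big-endian order the high byte comes first in memory.
The bytes are already most-significant first: 0x4600A6BE.
0x4600A6BE = 1174447806.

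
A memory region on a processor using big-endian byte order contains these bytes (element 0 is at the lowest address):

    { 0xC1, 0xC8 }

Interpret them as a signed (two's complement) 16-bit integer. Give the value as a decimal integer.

-15928

In big-endian order the high byte comes first in memory.
The bytes are already most-significant first: 0xC1C8.
Top bit is set, so as a signed 16-bit value this is 0xC1C8 − 2^16 = -15928.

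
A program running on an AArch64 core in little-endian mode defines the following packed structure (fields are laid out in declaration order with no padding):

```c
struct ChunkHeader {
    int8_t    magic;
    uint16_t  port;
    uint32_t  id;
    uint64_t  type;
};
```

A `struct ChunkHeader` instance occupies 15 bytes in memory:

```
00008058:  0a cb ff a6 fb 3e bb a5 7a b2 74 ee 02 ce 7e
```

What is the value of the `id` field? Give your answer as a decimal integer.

`id` follows `magic` (1 B), `port` (2 B), so it starts at offset 1 + 2 = 3 and occupies 4 bytes.
Bytes at offsets 3..6: A6 FB 3E BB.
Little-endian stores the least-significant byte at the lowest address.
Reassemble most-significant byte first: BB 3E FB A6 → 0xBB3EFBA6.
0xBB3EFBA6 = 3141467046.

3141467046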